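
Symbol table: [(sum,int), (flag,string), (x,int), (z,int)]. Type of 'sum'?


Lookup 'sum' → type int


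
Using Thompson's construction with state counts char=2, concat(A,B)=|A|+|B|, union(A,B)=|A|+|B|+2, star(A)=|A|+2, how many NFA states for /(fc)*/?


Syntax tree has 2 char leaf(s), 0 union(s), 1 star(s)
chars contribute 2×2 = 4; each union adds +2; each star adds +2
Total: 4 + 0 + 2 = 6 states


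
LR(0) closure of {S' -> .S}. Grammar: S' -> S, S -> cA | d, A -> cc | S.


Start: S' -> .S
For each item with dot before a nonterminal B, add B -> .γ for every B-production
Closure: [S' -> .S, S -> .cA, S -> .d]


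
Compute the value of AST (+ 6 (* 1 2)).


Evaluate inner: (* 1 2) = 2
Evaluate root: (+ 6 2) = 8
Result: 8


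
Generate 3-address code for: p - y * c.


Break into single-operator statements:
t1 = y * c
t2 = p - t1


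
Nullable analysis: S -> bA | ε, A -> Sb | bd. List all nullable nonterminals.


A nonterminal is nullable iff some alternative derives ε (directly, or every symbol in it is nullable)
Nullable: {S}


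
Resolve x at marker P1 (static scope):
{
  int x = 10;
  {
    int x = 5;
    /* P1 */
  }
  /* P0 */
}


x declared in the same block as P1
x = 5


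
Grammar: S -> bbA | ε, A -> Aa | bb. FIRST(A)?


Per alternative of A: FIRST(Aa) = {b}; FIRST(bb) = {b}
FIRST(A) = {b}


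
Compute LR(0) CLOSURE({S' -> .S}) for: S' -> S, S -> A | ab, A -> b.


Start: S' -> .S
For each item with dot before a nonterminal B, add B -> .γ for every B-production
Closure: [S' -> .S, S -> .A, S -> .ab, A -> .b]


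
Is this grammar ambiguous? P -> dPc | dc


balanced d^n…c^n: each string has a unique parse
Unambiguous


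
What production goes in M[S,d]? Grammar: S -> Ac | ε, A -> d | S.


For [S, d]: 'd' ∈ FIRST(Ac)
Entry: S -> Ac


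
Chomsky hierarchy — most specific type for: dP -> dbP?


LHS has context (more than one symbol) and |LHS| ≤ |RHS|
Classification: Type 1 (Context-Sensitive)


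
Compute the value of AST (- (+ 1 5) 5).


Evaluate inner: (+ 1 5) = 6
Evaluate root: (- 6 5) = 1
Result: 1


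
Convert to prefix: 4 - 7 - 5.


left-to-right (same/higher precedence on left): tree is (- (- 4 7) 5)
Prefix: - - 4 7 5


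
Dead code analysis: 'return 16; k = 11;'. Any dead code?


statement follows a return and is unreachable
Dead: 'k = 11'


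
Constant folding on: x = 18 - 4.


18 - 4 = 14 at compile time
Optimized: x = 14


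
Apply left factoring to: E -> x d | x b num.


Common prefix: 'x'
Factored: E -> x E', E' -> d | b num


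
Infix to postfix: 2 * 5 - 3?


Left to right (same or higher precedence on left)
Postfix: 2 5 * 3 -


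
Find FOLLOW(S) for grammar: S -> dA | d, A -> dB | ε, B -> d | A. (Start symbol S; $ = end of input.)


$ ∈ FOLLOW(S). For each A -> αBβ: add FIRST(β)\{ε} to FOLLOW(B); if β nullable, add FOLLOW(A).
FOLLOW(S) = {$}


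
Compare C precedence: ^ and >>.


'>>' is shift (level 8); '^' is bitwise XOR (level 4)
Higher level binds tighter
'>>' has higher precedence than '^'


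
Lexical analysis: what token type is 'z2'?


Pattern: letter/underscore followed by alphanumerics, not a keyword
Type: IDENTIFIER


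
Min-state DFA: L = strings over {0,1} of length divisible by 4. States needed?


Track length mod 4: states 0..3, accept at 0
Minimal DFA: 4 states


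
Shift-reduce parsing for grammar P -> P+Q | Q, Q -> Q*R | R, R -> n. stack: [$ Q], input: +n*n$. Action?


lookahead ∉ {*} so Q won't extend; reduce P -> Q
Action: reduce (P -> Q)


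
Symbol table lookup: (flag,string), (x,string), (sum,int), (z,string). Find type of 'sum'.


Lookup 'sum' → type int


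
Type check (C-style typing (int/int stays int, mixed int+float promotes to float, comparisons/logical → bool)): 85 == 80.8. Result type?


Operand types: int == float
Rule: comparison yields bool
Result type: bool


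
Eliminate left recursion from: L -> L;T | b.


Left-recursive alternatives: L;T; non-recursive: b
Introduce L': L -> bL', L' -> ;TL' | ε


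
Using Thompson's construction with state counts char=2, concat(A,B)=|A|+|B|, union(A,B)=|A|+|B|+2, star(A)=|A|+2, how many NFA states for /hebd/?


Syntax tree has 4 char leaf(s), 0 union(s), 0 star(s)
chars contribute 4×2 = 8; each union adds +2; each star adds +2
Total: 8 + 0 + 0 = 8 states


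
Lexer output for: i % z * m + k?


Scan left to right, longest-match per lexeme
Tokens: ID(i), OP(%), ID(z), OP(*), ID(m), OP(+), ID(k)


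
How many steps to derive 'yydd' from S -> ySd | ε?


Derivation: S => ySd => yySdd => yydd
Steps: 3


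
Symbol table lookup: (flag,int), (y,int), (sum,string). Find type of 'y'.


Lookup 'y' → type int


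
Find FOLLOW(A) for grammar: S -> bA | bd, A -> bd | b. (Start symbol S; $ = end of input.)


$ ∈ FOLLOW(S). For each A -> αBβ: add FIRST(β)\{ε} to FOLLOW(B); if β nullable, add FOLLOW(A).
FOLLOW(A) = {$}


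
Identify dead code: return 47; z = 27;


statement follows a return and is unreachable
Dead: 'z = 27'


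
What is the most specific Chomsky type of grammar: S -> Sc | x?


Left-linear: every RHS is a terminal or one nonterminal followed by a terminal
Classification: Type 3 (Regular)


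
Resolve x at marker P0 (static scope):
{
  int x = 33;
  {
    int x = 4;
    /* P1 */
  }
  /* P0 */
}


x declared in the same block as P0
x = 33


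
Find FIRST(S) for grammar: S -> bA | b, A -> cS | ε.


Per alternative of S: FIRST(bA) = {b}; FIRST(b) = {b}
FIRST(S) = {b}


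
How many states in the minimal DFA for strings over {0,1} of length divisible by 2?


Track length mod 2: states 0..1, accept at 0
Minimal DFA: 2 states


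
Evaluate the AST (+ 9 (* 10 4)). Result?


Evaluate inner: (* 10 4) = 40
Evaluate root: (+ 9 40) = 49
Result: 49


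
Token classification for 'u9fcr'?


Pattern: letter/underscore followed by alphanumerics, not a keyword
Type: IDENTIFIER


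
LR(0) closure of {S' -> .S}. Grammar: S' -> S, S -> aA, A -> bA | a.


Start: S' -> .S
For each item with dot before a nonterminal B, add B -> .γ for every B-production
Closure: [S' -> .S, S -> .aA]


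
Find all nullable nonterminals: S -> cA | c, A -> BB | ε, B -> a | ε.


A nonterminal is nullable iff some alternative derives ε (directly, or every symbol in it is nullable)
Nullable: {A, B}


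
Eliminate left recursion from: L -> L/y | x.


Left-recursive alternatives: L/y; non-recursive: x
Introduce L': L -> xL', L' -> /yL' | ε


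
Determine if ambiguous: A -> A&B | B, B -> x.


precedence layered via separate nonterminal B: deterministic
Unambiguous


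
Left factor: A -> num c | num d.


Common prefix: 'num'
Factored: A -> num A', A' -> c | d


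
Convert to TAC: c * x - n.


Break into single-operator statements:
t1 = c * x
t2 = t1 - n


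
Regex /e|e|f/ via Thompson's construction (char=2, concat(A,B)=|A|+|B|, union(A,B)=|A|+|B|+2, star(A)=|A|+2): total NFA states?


Syntax tree has 3 char leaf(s), 2 union(s), 0 star(s)
chars contribute 3×2 = 6; each union adds +2; each star adds +2
Total: 6 + 4 + 0 = 10 states


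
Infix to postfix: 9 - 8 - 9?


Left to right (same or higher precedence on left)
Postfix: 9 8 - 9 -


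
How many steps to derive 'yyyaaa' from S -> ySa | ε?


Derivation: S => ySa => yySaa => yyySaaa => yyyaaa
Steps: 4


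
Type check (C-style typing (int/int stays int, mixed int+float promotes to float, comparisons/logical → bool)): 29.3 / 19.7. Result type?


Operand types: float / float
Rule: mixed int/float promotes to float; int/int stays int
Result type: float


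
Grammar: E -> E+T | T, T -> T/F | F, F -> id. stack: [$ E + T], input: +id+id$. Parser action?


handle 'E+T' on top; lookahead ∈ FOLLOW(E) = {+, $}
Action: reduce (E -> E+T)


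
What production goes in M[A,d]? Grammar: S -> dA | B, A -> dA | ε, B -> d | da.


For [A, d]: 'd' ∈ FIRST(dA)
Entry: A -> dA


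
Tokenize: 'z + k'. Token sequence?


Scan left to right, longest-match per lexeme
Tokens: ID(z), OP(+), ID(k)


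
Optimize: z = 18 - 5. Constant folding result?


18 - 5 = 13 at compile time
Optimized: z = 13


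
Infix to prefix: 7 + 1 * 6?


'*' binds tighter: tree is (+ 7 (* 1 6))
Prefix: + 7 * 1 6


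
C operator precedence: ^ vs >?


'>' is relational (level 7); '^' is bitwise XOR (level 4)
Higher level binds tighter
'>' has higher precedence than '^'


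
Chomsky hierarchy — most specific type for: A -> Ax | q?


Left-linear: every RHS is a terminal or one nonterminal followed by a terminal
Classification: Type 3 (Regular)


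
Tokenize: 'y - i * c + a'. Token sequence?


Scan left to right, longest-match per lexeme
Tokens: ID(y), OP(-), ID(i), OP(*), ID(c), OP(+), ID(a)


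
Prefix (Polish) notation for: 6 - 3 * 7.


'*' binds tighter: tree is (- 6 (* 3 7))
Prefix: - 6 * 3 7


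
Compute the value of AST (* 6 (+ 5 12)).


Evaluate inner: (+ 5 12) = 17
Evaluate root: (* 6 17) = 102
Result: 102


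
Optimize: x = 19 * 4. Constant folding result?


19 * 4 = 76 at compile time
Optimized: x = 76


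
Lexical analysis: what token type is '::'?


Pattern: operator symbol
Type: OPERATOR


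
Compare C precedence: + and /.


'/' is multiplicative (level 10); '+' is additive (level 9)
Higher level binds tighter
'/' has higher precedence than '+'


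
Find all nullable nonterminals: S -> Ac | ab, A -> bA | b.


A nonterminal is nullable iff some alternative derives ε (directly, or every symbol in it is nullable)
Nullable: {}


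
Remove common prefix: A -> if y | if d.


Common prefix: 'if'
Factored: A -> if A', A' -> y | d


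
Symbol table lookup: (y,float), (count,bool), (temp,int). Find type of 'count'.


Lookup 'count' → type bool


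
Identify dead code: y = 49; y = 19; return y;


first assignment to y is overwritten before any read
Dead: 'y = 49'


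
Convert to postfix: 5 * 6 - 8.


Left to right (same or higher precedence on left)
Postfix: 5 6 * 8 -


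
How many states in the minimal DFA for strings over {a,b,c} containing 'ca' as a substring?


KMP-style automaton: 2 progress states + 1 absorbing accept = 3
Minimal DFA: 3 states


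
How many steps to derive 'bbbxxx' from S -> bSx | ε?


Derivation: S => bSx => bbSxx => bbbSxxx => bbbxxx
Steps: 4


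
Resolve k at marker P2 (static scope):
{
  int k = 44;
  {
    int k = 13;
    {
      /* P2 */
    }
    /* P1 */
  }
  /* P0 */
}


P2's block does not declare k; resolves to the enclosing declaration at depth 1
k = 13


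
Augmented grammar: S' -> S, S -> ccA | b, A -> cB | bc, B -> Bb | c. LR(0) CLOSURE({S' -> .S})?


Start: S' -> .S
For each item with dot before a nonterminal B, add B -> .γ for every B-production
Closure: [S' -> .S, S -> .ccA, S -> .b]


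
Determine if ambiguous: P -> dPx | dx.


balanced d^n…x^n: each string has a unique parse
Unambiguous


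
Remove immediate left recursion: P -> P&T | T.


Left-recursive alternatives: P&T; non-recursive: T
Introduce P': P -> TP', P' -> &TP' | ε


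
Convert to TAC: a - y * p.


Break into single-operator statements:
t1 = y * p
t2 = a - t1


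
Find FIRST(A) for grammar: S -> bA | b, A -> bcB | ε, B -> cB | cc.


Per alternative of A: FIRST(bcB) = {b}; FIRST(ε) = {ε}
FIRST(A) = {b, ε}


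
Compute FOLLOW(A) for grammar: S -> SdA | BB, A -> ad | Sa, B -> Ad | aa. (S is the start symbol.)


$ ∈ FOLLOW(S). For each A -> αBβ: add FIRST(β)\{ε} to FOLLOW(B); if β nullable, add FOLLOW(A).
FOLLOW(A) = {$, a, d}


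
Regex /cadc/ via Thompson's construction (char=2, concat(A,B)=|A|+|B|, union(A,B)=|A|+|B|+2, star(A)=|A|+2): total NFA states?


Syntax tree has 4 char leaf(s), 0 union(s), 0 star(s)
chars contribute 4×2 = 8; each union adds +2; each star adds +2
Total: 8 + 0 + 0 = 8 states


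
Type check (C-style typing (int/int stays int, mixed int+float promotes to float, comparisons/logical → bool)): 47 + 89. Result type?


Operand types: int + int
Rule: mixed int/float promotes to float; int/int stays int
Result type: int


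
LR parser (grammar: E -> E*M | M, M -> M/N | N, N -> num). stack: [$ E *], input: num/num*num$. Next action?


no handle ('E*' is not any RHS); shift 'num'
Action: shift


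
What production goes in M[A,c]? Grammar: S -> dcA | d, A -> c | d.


For [A, c]: 'c' ∈ FIRST(c)
Entry: A -> c


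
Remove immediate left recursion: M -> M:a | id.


Left-recursive alternatives: M:a; non-recursive: id
Introduce M': M -> idM', M' -> :aM' | ε


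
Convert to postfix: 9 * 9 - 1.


Left to right (same or higher precedence on left)
Postfix: 9 9 * 1 -


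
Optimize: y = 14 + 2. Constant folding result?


14 + 2 = 16 at compile time
Optimized: y = 16


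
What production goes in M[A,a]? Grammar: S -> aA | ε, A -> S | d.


For [A, a]: 'a' ∈ FIRST(S)
Entry: A -> S


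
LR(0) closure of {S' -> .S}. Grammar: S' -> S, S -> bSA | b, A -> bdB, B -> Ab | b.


Start: S' -> .S
For each item with dot before a nonterminal B, add B -> .γ for every B-production
Closure: [S' -> .S, S -> .bSA, S -> .b]


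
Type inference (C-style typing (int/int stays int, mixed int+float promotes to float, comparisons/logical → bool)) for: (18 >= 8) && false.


Operand types: bool && bool
Rule: logical operators take bool operands and yield bool
Result type: bool


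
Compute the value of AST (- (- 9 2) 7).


Evaluate inner: (- 9 2) = 7
Evaluate root: (- 7 7) = 0
Result: 0


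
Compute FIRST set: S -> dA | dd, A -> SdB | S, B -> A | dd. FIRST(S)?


Per alternative of S: FIRST(dA) = {d}; FIRST(dd) = {d}
FIRST(S) = {d}


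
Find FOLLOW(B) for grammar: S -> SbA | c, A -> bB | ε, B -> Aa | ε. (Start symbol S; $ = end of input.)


$ ∈ FOLLOW(S). For each A -> αBβ: add FIRST(β)\{ε} to FOLLOW(B); if β nullable, add FOLLOW(A).
FOLLOW(B) = {$, a, b}


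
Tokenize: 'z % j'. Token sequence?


Scan left to right, longest-match per lexeme
Tokens: ID(z), OP(%), ID(j)


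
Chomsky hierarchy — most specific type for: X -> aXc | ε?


Single nonterminal LHS, but a^n c^n is not regular
Classification: Type 2 (Context-Free)


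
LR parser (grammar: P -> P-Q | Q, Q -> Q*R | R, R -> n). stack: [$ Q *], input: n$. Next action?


no handle; shift 'n'
Action: shift


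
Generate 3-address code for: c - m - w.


Break into single-operator statements:
t1 = c - m
t2 = t1 - w


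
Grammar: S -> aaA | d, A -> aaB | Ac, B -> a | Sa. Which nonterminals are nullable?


A nonterminal is nullable iff some alternative derives ε (directly, or every symbol in it is nullable)
Nullable: {}


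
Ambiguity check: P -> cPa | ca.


balanced c^n…a^n: each string has a unique parse
Unambiguous


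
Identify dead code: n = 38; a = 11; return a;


n is assigned but never read
Dead: 'n = 38'


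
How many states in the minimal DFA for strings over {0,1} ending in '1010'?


Track the longest suffix of input matching a prefix of '1010': 5 classes (prefixes of length 0..4)
Minimal DFA: 5 states


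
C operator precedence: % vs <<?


'%' is multiplicative (level 10); '<<' is shift (level 8)
Higher level binds tighter
'%' has higher precedence than '<<'


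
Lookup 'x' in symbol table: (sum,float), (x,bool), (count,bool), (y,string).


Lookup 'x' → type bool


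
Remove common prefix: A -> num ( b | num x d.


Common prefix: 'num'
Factored: A -> num A', A' -> ( b | x d


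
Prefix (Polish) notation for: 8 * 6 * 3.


left-to-right (same/higher precedence on left): tree is (* (* 8 6) 3)
Prefix: * * 8 6 3


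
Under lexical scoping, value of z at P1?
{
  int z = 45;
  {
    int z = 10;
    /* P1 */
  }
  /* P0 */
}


z declared in the same block as P1
z = 10


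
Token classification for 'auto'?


Pattern: reserved word
Type: KEYWORD


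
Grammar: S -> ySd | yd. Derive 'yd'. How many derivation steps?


Derivation: S => yd
Steps: 1


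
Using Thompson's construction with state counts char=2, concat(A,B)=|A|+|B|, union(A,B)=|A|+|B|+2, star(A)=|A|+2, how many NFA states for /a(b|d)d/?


Syntax tree has 4 char leaf(s), 1 union(s), 0 star(s)
chars contribute 4×2 = 8; each union adds +2; each star adds +2
Total: 8 + 2 + 0 = 10 states


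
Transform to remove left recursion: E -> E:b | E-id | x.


Left-recursive alternatives: E:b, E-id; non-recursive: x
Introduce E': E -> xE', E' -> :bE' | -idE' | ε


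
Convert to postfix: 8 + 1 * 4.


* has higher precedence, evaluate 1*4 first
Postfix: 8 1 4 * +


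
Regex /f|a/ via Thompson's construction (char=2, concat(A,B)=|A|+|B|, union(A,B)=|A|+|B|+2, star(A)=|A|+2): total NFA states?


Syntax tree has 2 char leaf(s), 1 union(s), 0 star(s)
chars contribute 2×2 = 4; each union adds +2; each star adds +2
Total: 4 + 2 + 0 = 6 states


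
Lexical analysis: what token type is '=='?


Pattern: operator symbol
Type: OPERATOR


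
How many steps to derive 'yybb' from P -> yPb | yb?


Derivation: P => yPb => yybb
Steps: 2


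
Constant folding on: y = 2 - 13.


2 - 13 = -11 at compile time
Optimized: y = -11


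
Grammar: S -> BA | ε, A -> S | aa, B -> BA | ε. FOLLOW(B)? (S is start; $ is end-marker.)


$ ∈ FOLLOW(S). For each A -> αBβ: add FIRST(β)\{ε} to FOLLOW(B); if β nullable, add FOLLOW(A).
FOLLOW(B) = {$, a}


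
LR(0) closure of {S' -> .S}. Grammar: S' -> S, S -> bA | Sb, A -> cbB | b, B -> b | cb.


Start: S' -> .S
For each item with dot before a nonterminal B, add B -> .γ for every B-production
Closure: [S' -> .S, S -> .bA, S -> .Sb]


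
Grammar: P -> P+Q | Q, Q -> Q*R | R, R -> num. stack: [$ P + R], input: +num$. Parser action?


'R' (not preceded by Q*) is the handle for Q -> R
Action: reduce (Q -> R)


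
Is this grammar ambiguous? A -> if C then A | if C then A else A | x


dangling else: 'if C then if C then x else x' parses two ways
Ambiguous


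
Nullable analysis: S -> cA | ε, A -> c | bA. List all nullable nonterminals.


A nonterminal is nullable iff some alternative derives ε (directly, or every symbol in it is nullable)
Nullable: {S}


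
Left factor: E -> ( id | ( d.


Common prefix: '('
Factored: E -> ( E', E' -> id | d


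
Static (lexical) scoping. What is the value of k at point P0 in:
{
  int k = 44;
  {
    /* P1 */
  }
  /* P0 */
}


k declared in the same block as P0
k = 44


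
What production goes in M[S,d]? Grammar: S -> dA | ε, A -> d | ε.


For [S, d]: 'd' ∈ FIRST(dA)
Entry: S -> dA


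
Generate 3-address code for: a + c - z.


Break into single-operator statements:
t1 = a + c
t2 = t1 - z


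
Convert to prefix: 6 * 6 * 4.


left-to-right (same/higher precedence on left): tree is (* (* 6 6) 4)
Prefix: * * 6 6 4


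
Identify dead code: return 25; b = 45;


statement follows a return and is unreachable
Dead: 'b = 45'


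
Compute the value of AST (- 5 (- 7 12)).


Evaluate inner: (- 7 12) = -5
Evaluate root: (- 5 -5) = 10
Result: 10


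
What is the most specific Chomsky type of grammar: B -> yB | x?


Right-linear: every RHS is a terminal or a terminal followed by one nonterminal
Classification: Type 3 (Regular)


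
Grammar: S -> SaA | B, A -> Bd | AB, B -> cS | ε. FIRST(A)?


Per alternative of A: FIRST(Bd) = {c, d}; FIRST(AB) = {c, d}
FIRST(A) = {c, d}


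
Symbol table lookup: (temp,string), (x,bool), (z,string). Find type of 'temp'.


Lookup 'temp' → type string


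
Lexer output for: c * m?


Scan left to right, longest-match per lexeme
Tokens: ID(c), OP(*), ID(m)


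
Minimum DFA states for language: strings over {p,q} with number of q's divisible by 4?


Track (count of q) mod 4: states 0..3, accept at 0
Minimal DFA: 4 states


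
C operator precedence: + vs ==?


'+' is additive (level 9); '==' is equality (level 6)
Higher level binds tighter
'+' has higher precedence than '=='


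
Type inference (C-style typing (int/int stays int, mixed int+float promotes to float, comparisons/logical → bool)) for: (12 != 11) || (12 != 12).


Operand types: bool || bool
Rule: logical operators take bool operands and yield bool
Result type: bool


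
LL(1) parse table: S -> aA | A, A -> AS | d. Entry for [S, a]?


For [S, a]: 'a' ∈ FIRST(aA)
Entry: S -> aA


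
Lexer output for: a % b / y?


Scan left to right, longest-match per lexeme
Tokens: ID(a), OP(%), ID(b), OP(/), ID(y)


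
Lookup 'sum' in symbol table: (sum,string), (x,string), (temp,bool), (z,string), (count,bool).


Lookup 'sum' → type string


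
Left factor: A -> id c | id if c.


Common prefix: 'id'
Factored: A -> id A', A' -> c | if c


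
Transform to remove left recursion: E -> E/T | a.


Left-recursive alternatives: E/T; non-recursive: a
Introduce E': E -> aE', E' -> /TE' | ε


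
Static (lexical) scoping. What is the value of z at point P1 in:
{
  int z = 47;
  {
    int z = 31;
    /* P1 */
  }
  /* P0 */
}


z declared in the same block as P1
z = 31


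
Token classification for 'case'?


Pattern: reserved word
Type: KEYWORD


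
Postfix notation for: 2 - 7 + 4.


Left to right (same or higher precedence on left)
Postfix: 2 7 - 4 +


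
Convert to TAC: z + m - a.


Break into single-operator statements:
t1 = z + m
t2 = t1 - a


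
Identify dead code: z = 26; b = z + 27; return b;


z is read by b's definition; b is returned
No dead code


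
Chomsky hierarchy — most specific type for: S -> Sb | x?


Left-linear: every RHS is a terminal or one nonterminal followed by a terminal
Classification: Type 3 (Regular)


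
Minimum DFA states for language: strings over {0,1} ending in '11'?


Track the longest suffix of input matching a prefix of '11': 3 classes (prefixes of length 0..2)
Minimal DFA: 3 states


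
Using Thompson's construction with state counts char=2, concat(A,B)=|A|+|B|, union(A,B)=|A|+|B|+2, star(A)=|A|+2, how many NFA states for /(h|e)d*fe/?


Syntax tree has 5 char leaf(s), 1 union(s), 1 star(s)
chars contribute 5×2 = 10; each union adds +2; each star adds +2
Total: 10 + 2 + 2 = 14 states


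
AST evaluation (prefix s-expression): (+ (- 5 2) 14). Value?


Evaluate inner: (- 5 2) = 3
Evaluate root: (+ 3 14) = 17
Result: 17


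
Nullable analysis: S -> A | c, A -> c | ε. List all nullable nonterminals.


A nonterminal is nullable iff some alternative derives ε (directly, or every symbol in it is nullable)
Nullable: {A, S}


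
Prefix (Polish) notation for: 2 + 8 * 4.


'*' binds tighter: tree is (+ 2 (* 8 4))
Prefix: + 2 * 8 4


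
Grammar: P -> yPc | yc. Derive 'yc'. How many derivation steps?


Derivation: P => yc
Steps: 1


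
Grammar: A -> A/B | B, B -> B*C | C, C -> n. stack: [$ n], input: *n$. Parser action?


'n' on top is the handle for C -> n
Action: reduce (C -> n)


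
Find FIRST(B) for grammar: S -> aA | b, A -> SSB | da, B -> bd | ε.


Per alternative of B: FIRST(bd) = {b}; FIRST(ε) = {ε}
FIRST(B) = {b, ε}


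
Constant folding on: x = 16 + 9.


16 + 9 = 25 at compile time
Optimized: x = 25


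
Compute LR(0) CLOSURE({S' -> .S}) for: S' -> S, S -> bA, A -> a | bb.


Start: S' -> .S
For each item with dot before a nonterminal B, add B -> .γ for every B-production
Closure: [S' -> .S, S -> .bA]


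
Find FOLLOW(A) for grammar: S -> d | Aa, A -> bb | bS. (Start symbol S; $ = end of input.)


$ ∈ FOLLOW(S). For each A -> αBβ: add FIRST(β)\{ε} to FOLLOW(B); if β nullable, add FOLLOW(A).
FOLLOW(A) = {a}


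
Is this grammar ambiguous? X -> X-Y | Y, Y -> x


precedence layered via separate nonterminal Y: deterministic
Unambiguous


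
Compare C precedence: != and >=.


'>=' is relational (level 7); '!=' is equality (level 6)
Higher level binds tighter
'>=' has higher precedence than '!='


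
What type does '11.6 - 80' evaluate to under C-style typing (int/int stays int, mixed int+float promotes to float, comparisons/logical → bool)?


Operand types: float - int
Rule: mixed int/float promotes to float; int/int stays int
Result type: float


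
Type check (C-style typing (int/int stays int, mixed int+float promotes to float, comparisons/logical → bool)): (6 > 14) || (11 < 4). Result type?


Operand types: bool || bool
Rule: logical operators take bool operands and yield bool
Result type: bool


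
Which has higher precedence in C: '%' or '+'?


'%' is multiplicative (level 10); '+' is additive (level 9)
Higher level binds tighter
'%' has higher precedence than '+'


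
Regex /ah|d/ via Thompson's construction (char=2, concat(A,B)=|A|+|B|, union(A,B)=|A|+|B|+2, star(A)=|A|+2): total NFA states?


Syntax tree has 3 char leaf(s), 1 union(s), 0 star(s)
chars contribute 3×2 = 6; each union adds +2; each star adds +2
Total: 6 + 2 + 0 = 8 states


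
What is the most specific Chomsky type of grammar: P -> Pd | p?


Left-linear: every RHS is a terminal or one nonterminal followed by a terminal
Classification: Type 3 (Regular)


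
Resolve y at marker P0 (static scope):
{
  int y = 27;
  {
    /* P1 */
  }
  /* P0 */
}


y declared in the same block as P0
y = 27


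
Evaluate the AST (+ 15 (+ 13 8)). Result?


Evaluate inner: (+ 13 8) = 21
Evaluate root: (+ 15 21) = 36
Result: 36


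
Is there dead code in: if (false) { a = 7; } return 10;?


condition is constant false, so the whole block is unreachable
Dead: 'if (false) { a = 7; }'


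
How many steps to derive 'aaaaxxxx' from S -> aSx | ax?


Derivation: S => aSx => aaSxx => aaaSxxx => aaaaxxxx
Steps: 4


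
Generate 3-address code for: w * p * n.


Break into single-operator statements:
t1 = w * p
t2 = t1 * n


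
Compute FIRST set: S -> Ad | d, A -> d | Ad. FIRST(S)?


Per alternative of S: FIRST(Ad) = {d}; FIRST(d) = {d}
FIRST(S) = {d}


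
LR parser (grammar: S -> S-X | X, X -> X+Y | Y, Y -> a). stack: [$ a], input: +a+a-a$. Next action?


'a' on top is the handle for Y -> a
Action: reduce (Y -> a)


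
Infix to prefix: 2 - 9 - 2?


left-to-right (same/higher precedence on left): tree is (- (- 2 9) 2)
Prefix: - - 2 9 2


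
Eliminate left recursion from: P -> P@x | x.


Left-recursive alternatives: P@x; non-recursive: x
Introduce P': P -> xP', P' -> @xP' | ε


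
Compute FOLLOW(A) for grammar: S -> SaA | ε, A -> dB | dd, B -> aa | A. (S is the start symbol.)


$ ∈ FOLLOW(S). For each A -> αBβ: add FIRST(β)\{ε} to FOLLOW(B); if β nullable, add FOLLOW(A).
FOLLOW(A) = {$, a}


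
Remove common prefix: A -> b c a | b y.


Common prefix: 'b'
Factored: A -> b A', A' -> c a | y


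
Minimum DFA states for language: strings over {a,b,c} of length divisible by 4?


Track length mod 4: states 0..3, accept at 0
Minimal DFA: 4 states


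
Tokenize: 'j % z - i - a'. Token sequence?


Scan left to right, longest-match per lexeme
Tokens: ID(j), OP(%), ID(z), OP(-), ID(i), OP(-), ID(a)


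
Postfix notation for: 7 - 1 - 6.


Left to right (same or higher precedence on left)
Postfix: 7 1 - 6 -


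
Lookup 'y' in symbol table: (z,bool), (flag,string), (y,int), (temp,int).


Lookup 'y' → type int


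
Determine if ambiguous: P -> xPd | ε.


balanced x^n…d^n: each string has a unique parse
Unambiguous


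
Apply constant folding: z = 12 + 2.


12 + 2 = 14 at compile time
Optimized: z = 14


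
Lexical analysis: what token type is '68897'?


Pattern: digits only
Type: INTEGER_LITERAL


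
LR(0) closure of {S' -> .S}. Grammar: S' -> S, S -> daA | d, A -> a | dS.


Start: S' -> .S
For each item with dot before a nonterminal B, add B -> .γ for every B-production
Closure: [S' -> .S, S -> .daA, S -> .d]


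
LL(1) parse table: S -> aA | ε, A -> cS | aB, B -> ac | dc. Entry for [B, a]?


For [B, a]: 'a' ∈ FIRST(ac)
Entry: B -> ac


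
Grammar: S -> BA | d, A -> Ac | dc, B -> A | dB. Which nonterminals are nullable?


A nonterminal is nullable iff some alternative derives ε (directly, or every symbol in it is nullable)
Nullable: {}


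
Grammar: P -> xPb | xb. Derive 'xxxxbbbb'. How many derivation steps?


Derivation: P => xPb => xxPbb => xxxPbbb => xxxxbbbb
Steps: 4


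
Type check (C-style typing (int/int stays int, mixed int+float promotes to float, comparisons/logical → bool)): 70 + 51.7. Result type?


Operand types: int + float
Rule: mixed int/float promotes to float; int/int stays int
Result type: float


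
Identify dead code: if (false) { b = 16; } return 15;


condition is constant false, so the whole block is unreachable
Dead: 'if (false) { b = 16; }'


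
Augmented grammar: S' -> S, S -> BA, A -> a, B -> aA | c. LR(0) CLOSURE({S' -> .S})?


Start: S' -> .S
For each item with dot before a nonterminal B, add B -> .γ for every B-production
Closure: [S' -> .S, S -> .BA, B -> .aA, B -> .c]


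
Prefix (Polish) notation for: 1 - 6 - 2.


left-to-right (same/higher precedence on left): tree is (- (- 1 6) 2)
Prefix: - - 1 6 2


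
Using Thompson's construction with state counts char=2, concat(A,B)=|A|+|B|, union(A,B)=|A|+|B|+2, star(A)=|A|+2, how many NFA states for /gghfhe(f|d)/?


Syntax tree has 8 char leaf(s), 1 union(s), 0 star(s)
chars contribute 8×2 = 16; each union adds +2; each star adds +2
Total: 16 + 2 + 0 = 18 states


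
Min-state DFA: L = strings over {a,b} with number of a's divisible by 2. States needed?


Track (count of a) mod 2: states 0..1, accept at 0
Minimal DFA: 2 states


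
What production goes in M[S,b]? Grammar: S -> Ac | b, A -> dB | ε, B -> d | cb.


For [S, b]: 'b' ∈ FIRST(b)
Entry: S -> b


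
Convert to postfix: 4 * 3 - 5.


Left to right (same or higher precedence on left)
Postfix: 4 3 * 5 -


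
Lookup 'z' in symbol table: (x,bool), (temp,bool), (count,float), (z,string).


Lookup 'z' → type string


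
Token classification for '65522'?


Pattern: digits only
Type: INTEGER_LITERAL


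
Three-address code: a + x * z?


Break into single-operator statements:
t1 = x * z
t2 = a + t1


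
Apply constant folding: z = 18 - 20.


18 - 20 = -2 at compile time
Optimized: z = -2


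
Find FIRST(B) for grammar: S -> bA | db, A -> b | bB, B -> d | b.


Per alternative of B: FIRST(d) = {d}; FIRST(b) = {b}
FIRST(B) = {b, d}


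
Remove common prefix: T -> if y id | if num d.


Common prefix: 'if'
Factored: T -> if T', T' -> y id | num d


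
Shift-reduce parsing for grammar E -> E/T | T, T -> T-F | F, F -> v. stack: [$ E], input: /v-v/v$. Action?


shift '/' to continue E -> E/T
Action: shift


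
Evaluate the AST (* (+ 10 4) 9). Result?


Evaluate inner: (+ 10 4) = 14
Evaluate root: (* 14 9) = 126
Result: 126


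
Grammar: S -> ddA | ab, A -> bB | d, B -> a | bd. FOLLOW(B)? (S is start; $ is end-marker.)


$ ∈ FOLLOW(S). For each A -> αBβ: add FIRST(β)\{ε} to FOLLOW(B); if β nullable, add FOLLOW(A).
FOLLOW(B) = {$}


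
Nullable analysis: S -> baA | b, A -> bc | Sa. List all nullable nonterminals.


A nonterminal is nullable iff some alternative derives ε (directly, or every symbol in it is nullable)
Nullable: {}


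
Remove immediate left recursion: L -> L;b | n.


Left-recursive alternatives: L;b; non-recursive: n
Introduce L': L -> nL', L' -> ;bL' | ε


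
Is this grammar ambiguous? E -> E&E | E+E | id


'id&id+id' has two parse trees (no precedence encoded between & and +)
Ambiguous


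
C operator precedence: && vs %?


'%' is multiplicative (level 10); '&&' is logical AND (level 2)
Higher level binds tighter
'%' has higher precedence than '&&'


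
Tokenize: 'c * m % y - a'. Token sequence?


Scan left to right, longest-match per lexeme
Tokens: ID(c), OP(*), ID(m), OP(%), ID(y), OP(-), ID(a)


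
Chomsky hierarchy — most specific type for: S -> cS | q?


Right-linear: every RHS is a terminal or a terminal followed by one nonterminal
Classification: Type 3 (Regular)


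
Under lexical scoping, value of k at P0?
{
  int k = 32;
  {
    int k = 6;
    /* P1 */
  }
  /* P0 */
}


k declared in the same block as P0
k = 32


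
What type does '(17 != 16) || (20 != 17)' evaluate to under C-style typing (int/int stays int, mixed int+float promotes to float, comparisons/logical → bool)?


Operand types: bool || bool
Rule: logical operators take bool operands and yield bool
Result type: bool


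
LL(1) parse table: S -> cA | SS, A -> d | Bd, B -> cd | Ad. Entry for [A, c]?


For [A, c]: 'c' ∈ FIRST(Bd)
Entry: A -> Bd


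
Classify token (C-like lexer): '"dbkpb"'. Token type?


Pattern: double-quoted sequence
Type: STRING_LITERAL


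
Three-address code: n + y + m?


Break into single-operator statements:
t1 = n + y
t2 = t1 + m


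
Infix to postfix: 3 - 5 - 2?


Left to right (same or higher precedence on left)
Postfix: 3 5 - 2 -


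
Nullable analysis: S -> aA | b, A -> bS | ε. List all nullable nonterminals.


A nonterminal is nullable iff some alternative derives ε (directly, or every symbol in it is nullable)
Nullable: {A}


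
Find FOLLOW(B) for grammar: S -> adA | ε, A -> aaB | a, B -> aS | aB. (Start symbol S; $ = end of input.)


$ ∈ FOLLOW(S). For each A -> αBβ: add FIRST(β)\{ε} to FOLLOW(B); if β nullable, add FOLLOW(A).
FOLLOW(B) = {$}


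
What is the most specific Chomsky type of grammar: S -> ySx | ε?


Single nonterminal LHS, but y^n x^n is not regular
Classification: Type 2 (Context-Free)


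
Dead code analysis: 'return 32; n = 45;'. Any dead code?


statement follows a return and is unreachable
Dead: 'n = 45'


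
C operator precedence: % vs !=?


'%' is multiplicative (level 10); '!=' is equality (level 6)
Higher level binds tighter
'%' has higher precedence than '!='


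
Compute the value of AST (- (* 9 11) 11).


Evaluate inner: (* 9 11) = 99
Evaluate root: (- 99 11) = 88
Result: 88


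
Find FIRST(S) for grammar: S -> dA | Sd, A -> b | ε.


Per alternative of S: FIRST(dA) = {d}; FIRST(Sd) = {d}
FIRST(S) = {d}


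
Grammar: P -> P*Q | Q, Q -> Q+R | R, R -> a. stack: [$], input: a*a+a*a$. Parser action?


no handle on stack; shift 'a'
Action: shift


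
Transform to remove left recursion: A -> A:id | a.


Left-recursive alternatives: A:id; non-recursive: a
Introduce A': A -> aA', A' -> :idA' | ε


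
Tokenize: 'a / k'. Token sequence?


Scan left to right, longest-match per lexeme
Tokens: ID(a), OP(/), ID(k)


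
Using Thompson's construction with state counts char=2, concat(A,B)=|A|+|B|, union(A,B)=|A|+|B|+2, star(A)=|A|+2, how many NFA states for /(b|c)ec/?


Syntax tree has 4 char leaf(s), 1 union(s), 0 star(s)
chars contribute 4×2 = 8; each union adds +2; each star adds +2
Total: 8 + 2 + 0 = 10 states


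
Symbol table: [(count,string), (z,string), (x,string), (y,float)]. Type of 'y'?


Lookup 'y' → type float


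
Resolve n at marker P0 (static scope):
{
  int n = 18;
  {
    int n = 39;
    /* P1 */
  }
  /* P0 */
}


n declared in the same block as P0
n = 18


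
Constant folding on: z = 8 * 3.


8 * 3 = 24 at compile time
Optimized: z = 24


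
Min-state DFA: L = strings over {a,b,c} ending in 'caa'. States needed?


Track the longest suffix of input matching a prefix of 'caa': 4 classes (prefixes of length 0..3)
Minimal DFA: 4 states


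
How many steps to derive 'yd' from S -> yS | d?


Derivation: S => yS => yd
Steps: 2


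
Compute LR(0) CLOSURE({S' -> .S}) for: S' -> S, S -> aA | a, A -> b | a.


Start: S' -> .S
For each item with dot before a nonterminal B, add B -> .γ for every B-production
Closure: [S' -> .S, S -> .aA, S -> .a]


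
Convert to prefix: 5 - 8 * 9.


'*' binds tighter: tree is (- 5 (* 8 9))
Prefix: - 5 * 8 9


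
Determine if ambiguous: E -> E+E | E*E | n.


'n+n*n' has two parse trees (no precedence encoded between + and *)
Ambiguous


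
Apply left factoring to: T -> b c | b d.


Common prefix: 'b'
Factored: T -> b T', T' -> c | d


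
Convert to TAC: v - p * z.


Break into single-operator statements:
t1 = p * z
t2 = v - t1


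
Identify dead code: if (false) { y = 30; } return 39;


condition is constant false, so the whole block is unreachable
Dead: 'if (false) { y = 30; }'


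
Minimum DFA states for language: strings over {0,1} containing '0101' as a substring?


KMP-style automaton: 4 progress states + 1 absorbing accept = 5
Minimal DFA: 5 states


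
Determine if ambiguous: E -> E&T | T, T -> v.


precedence layered via separate nonterminal T: deterministic
Unambiguous


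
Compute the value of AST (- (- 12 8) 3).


Evaluate inner: (- 12 8) = 4
Evaluate root: (- 4 3) = 1
Result: 1


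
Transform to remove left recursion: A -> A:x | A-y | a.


Left-recursive alternatives: A:x, A-y; non-recursive: a
Introduce A': A -> aA', A' -> :xA' | -yA' | ε


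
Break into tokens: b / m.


Scan left to right, longest-match per lexeme
Tokens: ID(b), OP(/), ID(m)


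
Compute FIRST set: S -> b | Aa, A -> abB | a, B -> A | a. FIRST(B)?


Per alternative of B: FIRST(A) = {a}; FIRST(a) = {a}
FIRST(B) = {a}


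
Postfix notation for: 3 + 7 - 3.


Left to right (same or higher precedence on left)
Postfix: 3 7 + 3 -


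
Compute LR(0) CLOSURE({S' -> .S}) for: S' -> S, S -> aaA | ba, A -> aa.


Start: S' -> .S
For each item with dot before a nonterminal B, add B -> .γ for every B-production
Closure: [S' -> .S, S -> .aaA, S -> .ba]


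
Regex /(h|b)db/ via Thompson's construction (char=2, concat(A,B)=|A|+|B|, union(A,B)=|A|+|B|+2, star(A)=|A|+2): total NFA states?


Syntax tree has 4 char leaf(s), 1 union(s), 0 star(s)
chars contribute 4×2 = 8; each union adds +2; each star adds +2
Total: 8 + 2 + 0 = 10 states


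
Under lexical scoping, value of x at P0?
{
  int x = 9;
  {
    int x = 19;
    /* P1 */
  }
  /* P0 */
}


x declared in the same block as P0
x = 9


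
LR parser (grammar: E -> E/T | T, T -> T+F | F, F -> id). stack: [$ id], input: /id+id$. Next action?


'id' on top is the handle for F -> id
Action: reduce (F -> id)


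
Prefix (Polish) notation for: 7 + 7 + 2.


left-to-right (same/higher precedence on left): tree is (+ (+ 7 7) 2)
Prefix: + + 7 7 2


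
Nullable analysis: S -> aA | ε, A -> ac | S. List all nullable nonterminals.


A nonterminal is nullable iff some alternative derives ε (directly, or every symbol in it is nullable)
Nullable: {A, S}


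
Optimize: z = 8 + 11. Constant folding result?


8 + 11 = 19 at compile time
Optimized: z = 19


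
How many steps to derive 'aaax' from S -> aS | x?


Derivation: S => aS => aaS => aaaS => aaax
Steps: 4


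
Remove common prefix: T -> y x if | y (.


Common prefix: 'y'
Factored: T -> y T', T' -> x if | (


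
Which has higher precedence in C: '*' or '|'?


'*' is multiplicative (level 10); '|' is bitwise OR (level 3)
Higher level binds tighter
'*' has higher precedence than '|'


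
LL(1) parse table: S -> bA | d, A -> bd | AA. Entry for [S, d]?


For [S, d]: 'd' ∈ FIRST(d)
Entry: S -> d
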